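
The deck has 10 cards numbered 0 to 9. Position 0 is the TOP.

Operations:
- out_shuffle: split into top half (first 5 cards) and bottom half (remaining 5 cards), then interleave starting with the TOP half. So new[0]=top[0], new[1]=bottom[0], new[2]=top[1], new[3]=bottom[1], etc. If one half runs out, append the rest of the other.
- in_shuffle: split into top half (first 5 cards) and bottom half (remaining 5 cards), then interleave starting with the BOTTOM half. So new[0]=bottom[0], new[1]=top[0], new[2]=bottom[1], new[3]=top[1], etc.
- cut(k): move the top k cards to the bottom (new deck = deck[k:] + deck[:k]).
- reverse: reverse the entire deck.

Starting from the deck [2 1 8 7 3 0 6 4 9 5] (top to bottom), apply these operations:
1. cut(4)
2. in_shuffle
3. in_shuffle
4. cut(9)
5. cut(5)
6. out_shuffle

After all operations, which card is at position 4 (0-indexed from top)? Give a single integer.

Answer: 7

Derivation:
After op 1 (cut(4)): [3 0 6 4 9 5 2 1 8 7]
After op 2 (in_shuffle): [5 3 2 0 1 6 8 4 7 9]
After op 3 (in_shuffle): [6 5 8 3 4 2 7 0 9 1]
After op 4 (cut(9)): [1 6 5 8 3 4 2 7 0 9]
After op 5 (cut(5)): [4 2 7 0 9 1 6 5 8 3]
After op 6 (out_shuffle): [4 1 2 6 7 5 0 8 9 3]
Position 4: card 7.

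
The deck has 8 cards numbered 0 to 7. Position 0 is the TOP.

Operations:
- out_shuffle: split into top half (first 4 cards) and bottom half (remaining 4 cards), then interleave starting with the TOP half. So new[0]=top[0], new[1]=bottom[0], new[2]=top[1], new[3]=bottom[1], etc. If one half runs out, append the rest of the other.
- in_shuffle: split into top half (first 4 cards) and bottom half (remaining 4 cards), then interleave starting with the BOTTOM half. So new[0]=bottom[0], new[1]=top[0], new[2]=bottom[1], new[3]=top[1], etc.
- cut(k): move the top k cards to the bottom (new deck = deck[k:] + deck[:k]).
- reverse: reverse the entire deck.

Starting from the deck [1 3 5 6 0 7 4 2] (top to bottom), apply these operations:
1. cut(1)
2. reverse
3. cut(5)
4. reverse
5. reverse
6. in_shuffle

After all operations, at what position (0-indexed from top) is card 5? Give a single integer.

After op 1 (cut(1)): [3 5 6 0 7 4 2 1]
After op 2 (reverse): [1 2 4 7 0 6 5 3]
After op 3 (cut(5)): [6 5 3 1 2 4 7 0]
After op 4 (reverse): [0 7 4 2 1 3 5 6]
After op 5 (reverse): [6 5 3 1 2 4 7 0]
After op 6 (in_shuffle): [2 6 4 5 7 3 0 1]
Card 5 is at position 3.

Answer: 3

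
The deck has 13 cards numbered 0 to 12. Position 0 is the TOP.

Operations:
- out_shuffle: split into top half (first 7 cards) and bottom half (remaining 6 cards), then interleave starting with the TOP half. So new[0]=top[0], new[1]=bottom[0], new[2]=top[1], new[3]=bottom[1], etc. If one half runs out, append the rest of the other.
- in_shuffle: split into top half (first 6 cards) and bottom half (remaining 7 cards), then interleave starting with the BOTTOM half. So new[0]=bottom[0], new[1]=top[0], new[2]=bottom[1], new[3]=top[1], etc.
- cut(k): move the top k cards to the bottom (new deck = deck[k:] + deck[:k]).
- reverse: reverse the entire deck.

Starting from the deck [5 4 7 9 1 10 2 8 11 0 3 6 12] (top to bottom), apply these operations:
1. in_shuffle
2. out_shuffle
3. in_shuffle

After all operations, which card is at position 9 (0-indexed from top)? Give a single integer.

After op 1 (in_shuffle): [2 5 8 4 11 7 0 9 3 1 6 10 12]
After op 2 (out_shuffle): [2 9 5 3 8 1 4 6 11 10 7 12 0]
After op 3 (in_shuffle): [4 2 6 9 11 5 10 3 7 8 12 1 0]
Position 9: card 8.

Answer: 8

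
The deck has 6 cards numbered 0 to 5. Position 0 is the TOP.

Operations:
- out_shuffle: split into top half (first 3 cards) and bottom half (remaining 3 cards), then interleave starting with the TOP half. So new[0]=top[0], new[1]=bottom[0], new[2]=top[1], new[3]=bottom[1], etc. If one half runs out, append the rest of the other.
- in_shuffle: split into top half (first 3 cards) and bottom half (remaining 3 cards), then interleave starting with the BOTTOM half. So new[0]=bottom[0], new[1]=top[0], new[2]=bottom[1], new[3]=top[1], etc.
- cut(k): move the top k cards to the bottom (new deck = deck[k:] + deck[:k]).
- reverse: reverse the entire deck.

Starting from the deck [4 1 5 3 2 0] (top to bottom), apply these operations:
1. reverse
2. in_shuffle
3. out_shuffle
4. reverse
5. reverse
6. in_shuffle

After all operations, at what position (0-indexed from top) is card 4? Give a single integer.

Answer: 0

Derivation:
After op 1 (reverse): [0 2 3 5 1 4]
After op 2 (in_shuffle): [5 0 1 2 4 3]
After op 3 (out_shuffle): [5 2 0 4 1 3]
After op 4 (reverse): [3 1 4 0 2 5]
After op 5 (reverse): [5 2 0 4 1 3]
After op 6 (in_shuffle): [4 5 1 2 3 0]
Card 4 is at position 0.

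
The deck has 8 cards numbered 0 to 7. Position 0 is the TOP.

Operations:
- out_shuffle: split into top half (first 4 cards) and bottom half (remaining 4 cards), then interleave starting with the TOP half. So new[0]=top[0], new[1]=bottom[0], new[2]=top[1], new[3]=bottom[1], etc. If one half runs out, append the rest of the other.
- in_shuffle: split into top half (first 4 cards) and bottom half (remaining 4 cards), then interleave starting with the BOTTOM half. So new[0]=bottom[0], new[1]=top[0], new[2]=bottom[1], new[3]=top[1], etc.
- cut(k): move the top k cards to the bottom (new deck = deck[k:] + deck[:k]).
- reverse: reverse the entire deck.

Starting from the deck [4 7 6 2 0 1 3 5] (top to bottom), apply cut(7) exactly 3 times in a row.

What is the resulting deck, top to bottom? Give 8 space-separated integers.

After op 1 (cut(7)): [5 4 7 6 2 0 1 3]
After op 2 (cut(7)): [3 5 4 7 6 2 0 1]
After op 3 (cut(7)): [1 3 5 4 7 6 2 0]

Answer: 1 3 5 4 7 6 2 0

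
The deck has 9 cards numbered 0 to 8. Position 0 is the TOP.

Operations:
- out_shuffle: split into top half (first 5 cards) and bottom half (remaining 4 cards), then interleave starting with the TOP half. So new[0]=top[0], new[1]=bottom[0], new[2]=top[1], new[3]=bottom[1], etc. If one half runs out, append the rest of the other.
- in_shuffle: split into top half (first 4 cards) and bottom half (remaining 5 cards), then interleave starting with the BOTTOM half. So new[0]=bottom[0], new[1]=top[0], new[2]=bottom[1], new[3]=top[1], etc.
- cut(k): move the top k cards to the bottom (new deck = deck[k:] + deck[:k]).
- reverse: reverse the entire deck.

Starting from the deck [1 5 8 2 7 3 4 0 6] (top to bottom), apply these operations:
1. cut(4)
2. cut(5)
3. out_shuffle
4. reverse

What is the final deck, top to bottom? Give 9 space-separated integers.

After op 1 (cut(4)): [7 3 4 0 6 1 5 8 2]
After op 2 (cut(5)): [1 5 8 2 7 3 4 0 6]
After op 3 (out_shuffle): [1 3 5 4 8 0 2 6 7]
After op 4 (reverse): [7 6 2 0 8 4 5 3 1]

Answer: 7 6 2 0 8 4 5 3 1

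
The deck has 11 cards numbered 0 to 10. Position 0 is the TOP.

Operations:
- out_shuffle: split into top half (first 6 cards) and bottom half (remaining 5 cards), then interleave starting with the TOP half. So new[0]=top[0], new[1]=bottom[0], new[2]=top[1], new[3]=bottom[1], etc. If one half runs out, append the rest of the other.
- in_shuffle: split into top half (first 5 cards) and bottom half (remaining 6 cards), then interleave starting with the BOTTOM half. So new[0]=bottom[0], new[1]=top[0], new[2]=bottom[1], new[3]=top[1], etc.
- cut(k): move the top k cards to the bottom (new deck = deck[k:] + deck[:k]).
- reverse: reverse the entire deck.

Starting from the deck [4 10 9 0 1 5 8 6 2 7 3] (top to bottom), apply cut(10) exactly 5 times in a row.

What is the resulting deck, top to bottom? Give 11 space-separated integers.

After op 1 (cut(10)): [3 4 10 9 0 1 5 8 6 2 7]
After op 2 (cut(10)): [7 3 4 10 9 0 1 5 8 6 2]
After op 3 (cut(10)): [2 7 3 4 10 9 0 1 5 8 6]
After op 4 (cut(10)): [6 2 7 3 4 10 9 0 1 5 8]
After op 5 (cut(10)): [8 6 2 7 3 4 10 9 0 1 5]

Answer: 8 6 2 7 3 4 10 9 0 1 5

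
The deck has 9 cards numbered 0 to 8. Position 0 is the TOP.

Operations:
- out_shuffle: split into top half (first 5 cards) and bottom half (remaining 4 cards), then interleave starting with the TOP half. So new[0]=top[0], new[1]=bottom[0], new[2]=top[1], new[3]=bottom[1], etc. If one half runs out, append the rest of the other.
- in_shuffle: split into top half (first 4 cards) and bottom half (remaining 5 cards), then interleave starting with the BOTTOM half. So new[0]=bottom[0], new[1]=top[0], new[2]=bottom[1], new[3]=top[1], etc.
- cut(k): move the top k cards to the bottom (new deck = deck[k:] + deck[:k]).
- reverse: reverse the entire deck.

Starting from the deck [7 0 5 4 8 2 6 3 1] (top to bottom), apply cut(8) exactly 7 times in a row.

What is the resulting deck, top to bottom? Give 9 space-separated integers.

Answer: 5 4 8 2 6 3 1 7 0

Derivation:
After op 1 (cut(8)): [1 7 0 5 4 8 2 6 3]
After op 2 (cut(8)): [3 1 7 0 5 4 8 2 6]
After op 3 (cut(8)): [6 3 1 7 0 5 4 8 2]
After op 4 (cut(8)): [2 6 3 1 7 0 5 4 8]
After op 5 (cut(8)): [8 2 6 3 1 7 0 5 4]
After op 6 (cut(8)): [4 8 2 6 3 1 7 0 5]
After op 7 (cut(8)): [5 4 8 2 6 3 1 7 0]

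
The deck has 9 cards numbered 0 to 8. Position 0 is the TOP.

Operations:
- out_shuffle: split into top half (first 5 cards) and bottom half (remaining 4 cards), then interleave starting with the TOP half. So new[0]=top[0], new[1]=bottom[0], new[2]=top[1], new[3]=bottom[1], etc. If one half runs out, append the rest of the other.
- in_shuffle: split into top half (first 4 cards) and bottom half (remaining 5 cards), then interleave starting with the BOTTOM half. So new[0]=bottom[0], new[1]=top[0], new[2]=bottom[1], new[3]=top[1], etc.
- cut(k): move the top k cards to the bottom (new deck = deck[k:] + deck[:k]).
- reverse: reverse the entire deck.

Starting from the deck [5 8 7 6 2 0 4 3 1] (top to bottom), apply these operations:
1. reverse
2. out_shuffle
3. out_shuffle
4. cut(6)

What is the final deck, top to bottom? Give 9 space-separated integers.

Answer: 7 2 4 1 8 6 0 3 5

Derivation:
After op 1 (reverse): [1 3 4 0 2 6 7 8 5]
After op 2 (out_shuffle): [1 6 3 7 4 8 0 5 2]
After op 3 (out_shuffle): [1 8 6 0 3 5 7 2 4]
After op 4 (cut(6)): [7 2 4 1 8 6 0 3 5]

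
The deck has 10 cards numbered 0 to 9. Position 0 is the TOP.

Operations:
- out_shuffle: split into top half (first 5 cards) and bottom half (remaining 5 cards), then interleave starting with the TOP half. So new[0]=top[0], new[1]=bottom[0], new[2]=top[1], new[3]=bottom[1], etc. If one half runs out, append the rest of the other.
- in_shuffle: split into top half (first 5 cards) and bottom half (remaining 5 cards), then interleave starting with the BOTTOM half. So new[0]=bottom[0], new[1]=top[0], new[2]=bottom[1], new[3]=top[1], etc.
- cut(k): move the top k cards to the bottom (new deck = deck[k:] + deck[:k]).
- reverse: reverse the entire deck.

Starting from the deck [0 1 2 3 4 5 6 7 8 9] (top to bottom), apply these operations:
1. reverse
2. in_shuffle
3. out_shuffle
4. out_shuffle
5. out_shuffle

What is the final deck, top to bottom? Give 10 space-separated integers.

Answer: 4 0 6 1 7 2 8 3 9 5

Derivation:
After op 1 (reverse): [9 8 7 6 5 4 3 2 1 0]
After op 2 (in_shuffle): [4 9 3 8 2 7 1 6 0 5]
After op 3 (out_shuffle): [4 7 9 1 3 6 8 0 2 5]
After op 4 (out_shuffle): [4 6 7 8 9 0 1 2 3 5]
After op 5 (out_shuffle): [4 0 6 1 7 2 8 3 9 5]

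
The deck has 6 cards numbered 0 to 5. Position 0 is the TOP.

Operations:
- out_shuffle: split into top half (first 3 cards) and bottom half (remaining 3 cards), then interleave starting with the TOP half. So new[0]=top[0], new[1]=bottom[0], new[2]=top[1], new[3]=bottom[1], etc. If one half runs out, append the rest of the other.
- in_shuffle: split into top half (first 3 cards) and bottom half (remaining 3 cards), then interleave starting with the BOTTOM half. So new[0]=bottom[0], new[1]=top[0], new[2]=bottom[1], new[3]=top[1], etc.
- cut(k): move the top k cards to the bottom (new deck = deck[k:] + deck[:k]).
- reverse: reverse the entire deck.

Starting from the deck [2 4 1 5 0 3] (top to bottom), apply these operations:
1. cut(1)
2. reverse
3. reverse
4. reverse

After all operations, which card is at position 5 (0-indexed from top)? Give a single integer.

Answer: 4

Derivation:
After op 1 (cut(1)): [4 1 5 0 3 2]
After op 2 (reverse): [2 3 0 5 1 4]
After op 3 (reverse): [4 1 5 0 3 2]
After op 4 (reverse): [2 3 0 5 1 4]
Position 5: card 4.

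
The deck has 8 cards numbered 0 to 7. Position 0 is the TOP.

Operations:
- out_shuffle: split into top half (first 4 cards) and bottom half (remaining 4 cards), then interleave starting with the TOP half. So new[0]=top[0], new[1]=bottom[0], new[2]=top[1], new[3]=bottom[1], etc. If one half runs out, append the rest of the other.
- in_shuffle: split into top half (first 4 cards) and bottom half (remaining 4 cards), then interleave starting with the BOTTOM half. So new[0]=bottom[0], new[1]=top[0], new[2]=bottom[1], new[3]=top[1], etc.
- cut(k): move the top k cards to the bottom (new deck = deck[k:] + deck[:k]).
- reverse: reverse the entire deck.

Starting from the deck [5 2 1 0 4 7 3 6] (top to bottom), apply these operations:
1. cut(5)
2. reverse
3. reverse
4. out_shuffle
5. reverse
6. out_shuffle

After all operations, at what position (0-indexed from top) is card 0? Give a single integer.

Answer: 4

Derivation:
After op 1 (cut(5)): [7 3 6 5 2 1 0 4]
After op 2 (reverse): [4 0 1 2 5 6 3 7]
After op 3 (reverse): [7 3 6 5 2 1 0 4]
After op 4 (out_shuffle): [7 2 3 1 6 0 5 4]
After op 5 (reverse): [4 5 0 6 1 3 2 7]
After op 6 (out_shuffle): [4 1 5 3 0 2 6 7]
Card 0 is at position 4.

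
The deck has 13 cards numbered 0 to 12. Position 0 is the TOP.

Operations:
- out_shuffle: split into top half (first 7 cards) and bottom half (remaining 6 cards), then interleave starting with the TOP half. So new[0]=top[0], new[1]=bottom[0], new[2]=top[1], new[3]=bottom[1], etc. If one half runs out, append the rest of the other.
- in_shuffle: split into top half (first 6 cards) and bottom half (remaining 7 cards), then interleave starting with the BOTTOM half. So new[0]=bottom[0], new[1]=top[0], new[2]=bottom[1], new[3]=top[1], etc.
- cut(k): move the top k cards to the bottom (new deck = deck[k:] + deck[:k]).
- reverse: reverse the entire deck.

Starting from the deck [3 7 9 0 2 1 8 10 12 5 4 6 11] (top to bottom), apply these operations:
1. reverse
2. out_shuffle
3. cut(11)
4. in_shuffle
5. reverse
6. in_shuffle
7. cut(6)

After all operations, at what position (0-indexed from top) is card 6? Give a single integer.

After op 1 (reverse): [11 6 4 5 12 10 8 1 2 0 9 7 3]
After op 2 (out_shuffle): [11 1 6 2 4 0 5 9 12 7 10 3 8]
After op 3 (cut(11)): [3 8 11 1 6 2 4 0 5 9 12 7 10]
After op 4 (in_shuffle): [4 3 0 8 5 11 9 1 12 6 7 2 10]
After op 5 (reverse): [10 2 7 6 12 1 9 11 5 8 0 3 4]
After op 6 (in_shuffle): [9 10 11 2 5 7 8 6 0 12 3 1 4]
After op 7 (cut(6)): [8 6 0 12 3 1 4 9 10 11 2 5 7]
Card 6 is at position 1.

Answer: 1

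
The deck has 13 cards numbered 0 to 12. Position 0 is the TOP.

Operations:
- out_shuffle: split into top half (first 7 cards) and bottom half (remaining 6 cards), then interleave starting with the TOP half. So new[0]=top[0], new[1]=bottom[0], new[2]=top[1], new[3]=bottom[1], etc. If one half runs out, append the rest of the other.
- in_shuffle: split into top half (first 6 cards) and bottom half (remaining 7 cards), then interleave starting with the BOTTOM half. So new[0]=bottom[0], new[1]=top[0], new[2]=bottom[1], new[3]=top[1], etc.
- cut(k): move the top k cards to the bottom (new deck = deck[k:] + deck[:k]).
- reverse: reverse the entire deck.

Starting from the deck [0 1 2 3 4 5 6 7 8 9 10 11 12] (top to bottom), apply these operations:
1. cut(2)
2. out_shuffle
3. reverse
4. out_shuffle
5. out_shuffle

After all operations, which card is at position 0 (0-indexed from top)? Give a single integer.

Answer: 8

Derivation:
After op 1 (cut(2)): [2 3 4 5 6 7 8 9 10 11 12 0 1]
After op 2 (out_shuffle): [2 9 3 10 4 11 5 12 6 0 7 1 8]
After op 3 (reverse): [8 1 7 0 6 12 5 11 4 10 3 9 2]
After op 4 (out_shuffle): [8 11 1 4 7 10 0 3 6 9 12 2 5]
After op 5 (out_shuffle): [8 3 11 6 1 9 4 12 7 2 10 5 0]
Position 0: card 8.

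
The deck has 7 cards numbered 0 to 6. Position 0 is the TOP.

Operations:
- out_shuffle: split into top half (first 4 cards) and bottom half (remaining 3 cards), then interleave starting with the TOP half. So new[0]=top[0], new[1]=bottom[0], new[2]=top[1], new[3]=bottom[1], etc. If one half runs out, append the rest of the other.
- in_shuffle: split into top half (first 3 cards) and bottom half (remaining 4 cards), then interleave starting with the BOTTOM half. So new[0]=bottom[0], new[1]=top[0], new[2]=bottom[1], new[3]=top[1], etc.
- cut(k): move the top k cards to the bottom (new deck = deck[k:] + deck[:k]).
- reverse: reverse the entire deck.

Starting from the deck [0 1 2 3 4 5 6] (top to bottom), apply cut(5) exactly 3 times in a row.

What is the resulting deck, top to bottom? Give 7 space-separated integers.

After op 1 (cut(5)): [5 6 0 1 2 3 4]
After op 2 (cut(5)): [3 4 5 6 0 1 2]
After op 3 (cut(5)): [1 2 3 4 5 6 0]

Answer: 1 2 3 4 5 6 0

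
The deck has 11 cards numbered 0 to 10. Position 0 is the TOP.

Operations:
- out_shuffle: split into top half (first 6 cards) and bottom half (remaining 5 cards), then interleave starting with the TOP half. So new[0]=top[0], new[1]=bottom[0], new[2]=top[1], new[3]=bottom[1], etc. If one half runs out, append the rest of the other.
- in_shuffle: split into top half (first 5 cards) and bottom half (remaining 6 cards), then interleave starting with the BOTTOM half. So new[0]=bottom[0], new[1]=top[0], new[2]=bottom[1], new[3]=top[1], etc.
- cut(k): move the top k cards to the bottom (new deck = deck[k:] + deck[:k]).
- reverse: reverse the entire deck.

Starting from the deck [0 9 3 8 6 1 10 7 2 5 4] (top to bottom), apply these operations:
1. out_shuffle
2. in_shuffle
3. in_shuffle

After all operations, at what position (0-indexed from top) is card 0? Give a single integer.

After op 1 (out_shuffle): [0 10 9 7 3 2 8 5 6 4 1]
After op 2 (in_shuffle): [2 0 8 10 5 9 6 7 4 3 1]
After op 3 (in_shuffle): [9 2 6 0 7 8 4 10 3 5 1]
Card 0 is at position 3.

Answer: 3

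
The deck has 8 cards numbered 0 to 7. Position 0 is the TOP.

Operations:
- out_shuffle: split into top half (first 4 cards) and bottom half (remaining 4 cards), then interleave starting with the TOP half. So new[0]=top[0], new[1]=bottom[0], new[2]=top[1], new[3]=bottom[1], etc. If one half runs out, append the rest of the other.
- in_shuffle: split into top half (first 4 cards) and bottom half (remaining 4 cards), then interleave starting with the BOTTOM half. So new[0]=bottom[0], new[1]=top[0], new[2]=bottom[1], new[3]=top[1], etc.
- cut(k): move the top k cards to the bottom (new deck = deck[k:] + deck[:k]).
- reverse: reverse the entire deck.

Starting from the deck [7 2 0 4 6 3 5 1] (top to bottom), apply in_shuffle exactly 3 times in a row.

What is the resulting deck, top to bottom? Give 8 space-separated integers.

After op 1 (in_shuffle): [6 7 3 2 5 0 1 4]
After op 2 (in_shuffle): [5 6 0 7 1 3 4 2]
After op 3 (in_shuffle): [1 5 3 6 4 0 2 7]

Answer: 1 5 3 6 4 0 2 7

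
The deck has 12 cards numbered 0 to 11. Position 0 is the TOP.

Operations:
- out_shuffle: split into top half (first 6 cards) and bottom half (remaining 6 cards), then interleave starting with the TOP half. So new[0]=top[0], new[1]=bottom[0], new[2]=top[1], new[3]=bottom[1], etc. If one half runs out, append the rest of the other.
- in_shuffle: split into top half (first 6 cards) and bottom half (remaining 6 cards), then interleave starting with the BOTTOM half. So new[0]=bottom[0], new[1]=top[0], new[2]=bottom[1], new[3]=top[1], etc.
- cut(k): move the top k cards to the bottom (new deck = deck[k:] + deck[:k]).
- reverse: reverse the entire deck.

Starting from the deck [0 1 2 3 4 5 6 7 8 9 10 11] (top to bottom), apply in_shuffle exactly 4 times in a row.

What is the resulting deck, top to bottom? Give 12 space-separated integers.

Answer: 8 4 0 9 5 1 10 6 2 11 7 3

Derivation:
After op 1 (in_shuffle): [6 0 7 1 8 2 9 3 10 4 11 5]
After op 2 (in_shuffle): [9 6 3 0 10 7 4 1 11 8 5 2]
After op 3 (in_shuffle): [4 9 1 6 11 3 8 0 5 10 2 7]
After op 4 (in_shuffle): [8 4 0 9 5 1 10 6 2 11 7 3]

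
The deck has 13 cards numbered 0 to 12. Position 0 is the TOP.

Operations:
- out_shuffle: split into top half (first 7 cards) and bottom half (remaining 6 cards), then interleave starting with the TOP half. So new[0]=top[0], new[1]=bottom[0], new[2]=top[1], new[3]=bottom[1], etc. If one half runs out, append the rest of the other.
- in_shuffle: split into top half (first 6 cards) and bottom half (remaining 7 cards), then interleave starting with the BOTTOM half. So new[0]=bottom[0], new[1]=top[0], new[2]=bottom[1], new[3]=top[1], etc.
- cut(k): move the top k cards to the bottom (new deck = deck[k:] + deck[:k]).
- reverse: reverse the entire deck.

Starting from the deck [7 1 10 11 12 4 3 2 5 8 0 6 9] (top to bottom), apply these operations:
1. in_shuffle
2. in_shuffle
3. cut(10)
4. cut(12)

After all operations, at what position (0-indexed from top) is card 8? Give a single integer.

Answer: 4

Derivation:
After op 1 (in_shuffle): [3 7 2 1 5 10 8 11 0 12 6 4 9]
After op 2 (in_shuffle): [8 3 11 7 0 2 12 1 6 5 4 10 9]
After op 3 (cut(10)): [4 10 9 8 3 11 7 0 2 12 1 6 5]
After op 4 (cut(12)): [5 4 10 9 8 3 11 7 0 2 12 1 6]
Card 8 is at position 4.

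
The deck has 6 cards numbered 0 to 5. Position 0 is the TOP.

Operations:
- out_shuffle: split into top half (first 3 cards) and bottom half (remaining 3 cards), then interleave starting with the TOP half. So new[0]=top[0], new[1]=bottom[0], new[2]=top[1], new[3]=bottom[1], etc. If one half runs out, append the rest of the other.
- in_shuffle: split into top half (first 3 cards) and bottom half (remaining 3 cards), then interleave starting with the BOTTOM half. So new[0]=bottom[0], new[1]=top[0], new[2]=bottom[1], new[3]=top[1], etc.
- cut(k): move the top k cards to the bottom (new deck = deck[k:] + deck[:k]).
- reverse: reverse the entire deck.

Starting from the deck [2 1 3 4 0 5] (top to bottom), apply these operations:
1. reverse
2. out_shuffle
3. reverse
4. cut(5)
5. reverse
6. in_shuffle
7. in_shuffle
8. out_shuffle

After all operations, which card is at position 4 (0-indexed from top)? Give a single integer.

After op 1 (reverse): [5 0 4 3 1 2]
After op 2 (out_shuffle): [5 3 0 1 4 2]
After op 3 (reverse): [2 4 1 0 3 5]
After op 4 (cut(5)): [5 2 4 1 0 3]
After op 5 (reverse): [3 0 1 4 2 5]
After op 6 (in_shuffle): [4 3 2 0 5 1]
After op 7 (in_shuffle): [0 4 5 3 1 2]
After op 8 (out_shuffle): [0 3 4 1 5 2]
Position 4: card 5.

Answer: 5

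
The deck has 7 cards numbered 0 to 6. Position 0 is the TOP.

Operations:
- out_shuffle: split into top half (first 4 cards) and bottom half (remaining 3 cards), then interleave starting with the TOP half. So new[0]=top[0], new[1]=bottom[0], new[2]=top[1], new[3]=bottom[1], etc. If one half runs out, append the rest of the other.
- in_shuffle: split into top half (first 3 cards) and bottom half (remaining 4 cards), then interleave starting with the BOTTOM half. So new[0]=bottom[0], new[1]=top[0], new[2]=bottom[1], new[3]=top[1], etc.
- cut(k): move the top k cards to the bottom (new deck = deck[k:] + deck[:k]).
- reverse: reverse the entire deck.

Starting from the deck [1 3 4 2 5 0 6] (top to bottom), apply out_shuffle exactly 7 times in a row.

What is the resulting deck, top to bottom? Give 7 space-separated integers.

Answer: 1 5 3 0 4 6 2

Derivation:
After op 1 (out_shuffle): [1 5 3 0 4 6 2]
After op 2 (out_shuffle): [1 4 5 6 3 2 0]
After op 3 (out_shuffle): [1 3 4 2 5 0 6]
After op 4 (out_shuffle): [1 5 3 0 4 6 2]
After op 5 (out_shuffle): [1 4 5 6 3 2 0]
After op 6 (out_shuffle): [1 3 4 2 5 0 6]
After op 7 (out_shuffle): [1 5 3 0 4 6 2]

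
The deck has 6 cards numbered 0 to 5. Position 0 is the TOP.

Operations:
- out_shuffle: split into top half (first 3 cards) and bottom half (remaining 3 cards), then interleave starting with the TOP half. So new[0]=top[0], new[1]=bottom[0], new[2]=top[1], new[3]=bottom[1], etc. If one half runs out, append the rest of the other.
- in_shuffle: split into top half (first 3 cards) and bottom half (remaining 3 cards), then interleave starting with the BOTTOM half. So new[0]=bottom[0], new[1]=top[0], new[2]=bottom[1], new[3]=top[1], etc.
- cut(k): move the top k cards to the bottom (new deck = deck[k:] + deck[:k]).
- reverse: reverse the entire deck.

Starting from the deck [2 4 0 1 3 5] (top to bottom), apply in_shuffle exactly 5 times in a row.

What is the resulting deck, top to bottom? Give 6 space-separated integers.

Answer: 4 1 5 2 0 3

Derivation:
After op 1 (in_shuffle): [1 2 3 4 5 0]
After op 2 (in_shuffle): [4 1 5 2 0 3]
After op 3 (in_shuffle): [2 4 0 1 3 5]
After op 4 (in_shuffle): [1 2 3 4 5 0]
After op 5 (in_shuffle): [4 1 5 2 0 3]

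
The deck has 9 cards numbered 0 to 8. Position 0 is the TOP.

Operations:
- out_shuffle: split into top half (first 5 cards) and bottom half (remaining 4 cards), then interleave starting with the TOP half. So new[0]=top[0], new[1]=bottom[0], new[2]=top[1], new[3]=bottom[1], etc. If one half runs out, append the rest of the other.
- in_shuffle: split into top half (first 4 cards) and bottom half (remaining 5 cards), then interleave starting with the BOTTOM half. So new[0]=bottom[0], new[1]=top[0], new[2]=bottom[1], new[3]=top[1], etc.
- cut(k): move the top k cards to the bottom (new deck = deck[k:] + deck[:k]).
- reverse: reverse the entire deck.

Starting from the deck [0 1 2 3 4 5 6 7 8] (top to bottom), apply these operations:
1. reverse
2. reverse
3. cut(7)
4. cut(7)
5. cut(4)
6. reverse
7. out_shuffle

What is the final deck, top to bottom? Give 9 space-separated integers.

Answer: 8 3 7 2 6 1 5 0 4

Derivation:
After op 1 (reverse): [8 7 6 5 4 3 2 1 0]
After op 2 (reverse): [0 1 2 3 4 5 6 7 8]
After op 3 (cut(7)): [7 8 0 1 2 3 4 5 6]
After op 4 (cut(7)): [5 6 7 8 0 1 2 3 4]
After op 5 (cut(4)): [0 1 2 3 4 5 6 7 8]
After op 6 (reverse): [8 7 6 5 4 3 2 1 0]
After op 7 (out_shuffle): [8 3 7 2 6 1 5 0 4]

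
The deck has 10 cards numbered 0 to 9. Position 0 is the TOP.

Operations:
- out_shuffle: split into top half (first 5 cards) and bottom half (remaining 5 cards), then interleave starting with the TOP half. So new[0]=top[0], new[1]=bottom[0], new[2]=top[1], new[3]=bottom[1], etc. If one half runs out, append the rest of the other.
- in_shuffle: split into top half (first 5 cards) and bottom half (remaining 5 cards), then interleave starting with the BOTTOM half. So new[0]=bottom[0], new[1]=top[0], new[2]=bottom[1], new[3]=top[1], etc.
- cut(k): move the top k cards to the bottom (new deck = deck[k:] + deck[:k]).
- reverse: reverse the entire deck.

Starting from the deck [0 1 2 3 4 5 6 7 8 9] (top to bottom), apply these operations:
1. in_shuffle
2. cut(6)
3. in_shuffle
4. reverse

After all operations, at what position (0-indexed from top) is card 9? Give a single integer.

After op 1 (in_shuffle): [5 0 6 1 7 2 8 3 9 4]
After op 2 (cut(6)): [8 3 9 4 5 0 6 1 7 2]
After op 3 (in_shuffle): [0 8 6 3 1 9 7 4 2 5]
After op 4 (reverse): [5 2 4 7 9 1 3 6 8 0]
Card 9 is at position 4.

Answer: 4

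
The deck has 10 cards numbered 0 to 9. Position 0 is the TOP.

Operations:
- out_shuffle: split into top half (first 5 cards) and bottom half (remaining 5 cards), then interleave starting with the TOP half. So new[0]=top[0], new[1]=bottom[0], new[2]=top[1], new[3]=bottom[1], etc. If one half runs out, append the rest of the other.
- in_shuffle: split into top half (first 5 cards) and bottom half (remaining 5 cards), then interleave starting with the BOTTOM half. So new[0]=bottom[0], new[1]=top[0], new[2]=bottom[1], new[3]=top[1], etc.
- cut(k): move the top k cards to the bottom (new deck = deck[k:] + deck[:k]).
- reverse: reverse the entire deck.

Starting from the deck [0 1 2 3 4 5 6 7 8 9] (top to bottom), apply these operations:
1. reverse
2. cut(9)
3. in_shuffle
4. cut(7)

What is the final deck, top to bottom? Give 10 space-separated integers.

Answer: 7 1 6 5 0 4 9 3 8 2

Derivation:
After op 1 (reverse): [9 8 7 6 5 4 3 2 1 0]
After op 2 (cut(9)): [0 9 8 7 6 5 4 3 2 1]
After op 3 (in_shuffle): [5 0 4 9 3 8 2 7 1 6]
After op 4 (cut(7)): [7 1 6 5 0 4 9 3 8 2]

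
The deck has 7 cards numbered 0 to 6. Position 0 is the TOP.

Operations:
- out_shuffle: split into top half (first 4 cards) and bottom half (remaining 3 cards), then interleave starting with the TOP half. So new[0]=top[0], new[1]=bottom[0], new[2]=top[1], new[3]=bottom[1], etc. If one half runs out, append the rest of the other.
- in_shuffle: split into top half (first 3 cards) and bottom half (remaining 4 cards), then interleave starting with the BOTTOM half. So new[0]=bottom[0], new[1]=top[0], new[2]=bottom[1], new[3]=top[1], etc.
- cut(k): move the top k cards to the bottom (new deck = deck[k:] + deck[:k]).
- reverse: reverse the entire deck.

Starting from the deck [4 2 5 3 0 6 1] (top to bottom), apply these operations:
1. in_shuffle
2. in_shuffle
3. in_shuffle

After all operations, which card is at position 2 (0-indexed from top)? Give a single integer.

After op 1 (in_shuffle): [3 4 0 2 6 5 1]
After op 2 (in_shuffle): [2 3 6 4 5 0 1]
After op 3 (in_shuffle): [4 2 5 3 0 6 1]
Position 2: card 5.

Answer: 5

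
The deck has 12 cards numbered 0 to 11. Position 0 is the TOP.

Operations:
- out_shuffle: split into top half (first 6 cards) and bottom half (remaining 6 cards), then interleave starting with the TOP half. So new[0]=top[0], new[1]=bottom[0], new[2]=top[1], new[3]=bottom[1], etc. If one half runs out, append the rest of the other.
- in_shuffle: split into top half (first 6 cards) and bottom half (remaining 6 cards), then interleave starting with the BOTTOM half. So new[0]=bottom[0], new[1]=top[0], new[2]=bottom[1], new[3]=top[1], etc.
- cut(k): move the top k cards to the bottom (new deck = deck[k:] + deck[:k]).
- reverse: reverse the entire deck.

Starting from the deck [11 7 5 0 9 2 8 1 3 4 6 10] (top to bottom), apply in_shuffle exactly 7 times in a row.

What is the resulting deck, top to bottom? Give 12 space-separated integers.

Answer: 2 10 9 6 0 4 5 3 7 1 11 8

Derivation:
After op 1 (in_shuffle): [8 11 1 7 3 5 4 0 6 9 10 2]
After op 2 (in_shuffle): [4 8 0 11 6 1 9 7 10 3 2 5]
After op 3 (in_shuffle): [9 4 7 8 10 0 3 11 2 6 5 1]
After op 4 (in_shuffle): [3 9 11 4 2 7 6 8 5 10 1 0]
After op 5 (in_shuffle): [6 3 8 9 5 11 10 4 1 2 0 7]
After op 6 (in_shuffle): [10 6 4 3 1 8 2 9 0 5 7 11]
After op 7 (in_shuffle): [2 10 9 6 0 4 5 3 7 1 11 8]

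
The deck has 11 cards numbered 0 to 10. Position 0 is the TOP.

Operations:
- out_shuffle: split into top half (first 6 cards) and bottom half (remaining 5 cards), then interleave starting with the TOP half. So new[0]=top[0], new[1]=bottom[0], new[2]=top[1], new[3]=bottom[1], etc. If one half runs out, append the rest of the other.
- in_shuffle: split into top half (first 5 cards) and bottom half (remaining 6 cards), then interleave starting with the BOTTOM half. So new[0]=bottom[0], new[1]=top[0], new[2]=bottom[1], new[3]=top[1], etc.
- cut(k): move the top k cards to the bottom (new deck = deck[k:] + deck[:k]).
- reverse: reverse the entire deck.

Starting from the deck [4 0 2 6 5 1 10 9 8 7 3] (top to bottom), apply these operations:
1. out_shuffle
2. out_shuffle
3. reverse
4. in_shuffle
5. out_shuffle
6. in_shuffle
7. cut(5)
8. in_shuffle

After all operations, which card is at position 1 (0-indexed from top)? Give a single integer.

Answer: 8

Derivation:
After op 1 (out_shuffle): [4 10 0 9 2 8 6 7 5 3 1]
After op 2 (out_shuffle): [4 6 10 7 0 5 9 3 2 1 8]
After op 3 (reverse): [8 1 2 3 9 5 0 7 10 6 4]
After op 4 (in_shuffle): [5 8 0 1 7 2 10 3 6 9 4]
After op 5 (out_shuffle): [5 10 8 3 0 6 1 9 7 4 2]
After op 6 (in_shuffle): [6 5 1 10 9 8 7 3 4 0 2]
After op 7 (cut(5)): [8 7 3 4 0 2 6 5 1 10 9]
After op 8 (in_shuffle): [2 8 6 7 5 3 1 4 10 0 9]
Position 1: card 8.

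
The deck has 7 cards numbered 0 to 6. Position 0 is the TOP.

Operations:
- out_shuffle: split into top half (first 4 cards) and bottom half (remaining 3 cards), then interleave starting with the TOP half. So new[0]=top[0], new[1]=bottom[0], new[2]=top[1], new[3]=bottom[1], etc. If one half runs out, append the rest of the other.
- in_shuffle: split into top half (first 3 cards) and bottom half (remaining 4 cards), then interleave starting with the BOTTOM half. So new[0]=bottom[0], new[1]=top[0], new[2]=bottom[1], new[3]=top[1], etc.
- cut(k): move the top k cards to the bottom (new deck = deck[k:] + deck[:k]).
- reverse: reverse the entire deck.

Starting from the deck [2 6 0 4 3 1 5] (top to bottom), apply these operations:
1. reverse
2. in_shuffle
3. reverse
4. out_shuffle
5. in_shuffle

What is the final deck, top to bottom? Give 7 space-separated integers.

Answer: 5 2 6 0 4 3 1

Derivation:
After op 1 (reverse): [5 1 3 4 0 6 2]
After op 2 (in_shuffle): [4 5 0 1 6 3 2]
After op 3 (reverse): [2 3 6 1 0 5 4]
After op 4 (out_shuffle): [2 0 3 5 6 4 1]
After op 5 (in_shuffle): [5 2 6 0 4 3 1]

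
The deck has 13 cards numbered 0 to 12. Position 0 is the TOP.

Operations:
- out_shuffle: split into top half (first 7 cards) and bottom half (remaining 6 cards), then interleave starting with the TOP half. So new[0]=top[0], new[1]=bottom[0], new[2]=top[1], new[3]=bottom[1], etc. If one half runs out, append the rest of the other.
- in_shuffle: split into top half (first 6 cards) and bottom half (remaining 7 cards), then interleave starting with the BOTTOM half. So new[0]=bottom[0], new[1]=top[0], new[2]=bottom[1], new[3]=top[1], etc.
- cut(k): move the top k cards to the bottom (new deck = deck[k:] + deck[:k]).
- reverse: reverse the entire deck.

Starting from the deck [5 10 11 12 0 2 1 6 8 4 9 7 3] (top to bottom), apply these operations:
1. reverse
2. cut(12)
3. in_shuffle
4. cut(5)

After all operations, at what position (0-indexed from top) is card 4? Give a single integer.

Answer: 4

Derivation:
After op 1 (reverse): [3 7 9 4 8 6 1 2 0 12 11 10 5]
After op 2 (cut(12)): [5 3 7 9 4 8 6 1 2 0 12 11 10]
After op 3 (in_shuffle): [6 5 1 3 2 7 0 9 12 4 11 8 10]
After op 4 (cut(5)): [7 0 9 12 4 11 8 10 6 5 1 3 2]
Card 4 is at position 4.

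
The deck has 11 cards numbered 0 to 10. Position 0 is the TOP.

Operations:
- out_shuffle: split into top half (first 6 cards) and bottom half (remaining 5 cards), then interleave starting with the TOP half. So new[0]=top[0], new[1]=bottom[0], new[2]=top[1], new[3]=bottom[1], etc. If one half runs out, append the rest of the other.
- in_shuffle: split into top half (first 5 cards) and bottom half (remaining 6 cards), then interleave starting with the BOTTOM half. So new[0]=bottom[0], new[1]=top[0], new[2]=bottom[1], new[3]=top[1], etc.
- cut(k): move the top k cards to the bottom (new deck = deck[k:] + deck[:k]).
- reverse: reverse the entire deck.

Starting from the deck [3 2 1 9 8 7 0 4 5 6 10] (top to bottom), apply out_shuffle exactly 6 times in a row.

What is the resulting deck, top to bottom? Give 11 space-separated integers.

After op 1 (out_shuffle): [3 0 2 4 1 5 9 6 8 10 7]
After op 2 (out_shuffle): [3 9 0 6 2 8 4 10 1 7 5]
After op 3 (out_shuffle): [3 4 9 10 0 1 6 7 2 5 8]
After op 4 (out_shuffle): [3 6 4 7 9 2 10 5 0 8 1]
After op 5 (out_shuffle): [3 10 6 5 4 0 7 8 9 1 2]
After op 6 (out_shuffle): [3 7 10 8 6 9 5 1 4 2 0]

Answer: 3 7 10 8 6 9 5 1 4 2 0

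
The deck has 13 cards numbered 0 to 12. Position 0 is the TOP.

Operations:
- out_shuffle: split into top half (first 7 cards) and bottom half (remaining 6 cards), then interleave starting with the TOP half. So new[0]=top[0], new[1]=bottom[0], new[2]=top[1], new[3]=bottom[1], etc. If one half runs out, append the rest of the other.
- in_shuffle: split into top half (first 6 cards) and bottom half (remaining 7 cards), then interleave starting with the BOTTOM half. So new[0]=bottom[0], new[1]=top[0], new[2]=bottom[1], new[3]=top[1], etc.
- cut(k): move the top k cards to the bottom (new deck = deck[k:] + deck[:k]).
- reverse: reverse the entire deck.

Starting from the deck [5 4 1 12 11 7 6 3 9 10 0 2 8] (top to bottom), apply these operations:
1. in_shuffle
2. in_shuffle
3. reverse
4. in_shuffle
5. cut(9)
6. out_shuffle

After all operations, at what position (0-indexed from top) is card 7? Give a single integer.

Answer: 5

Derivation:
After op 1 (in_shuffle): [6 5 3 4 9 1 10 12 0 11 2 7 8]
After op 2 (in_shuffle): [10 6 12 5 0 3 11 4 2 9 7 1 8]
After op 3 (reverse): [8 1 7 9 2 4 11 3 0 5 12 6 10]
After op 4 (in_shuffle): [11 8 3 1 0 7 5 9 12 2 6 4 10]
After op 5 (cut(9)): [2 6 4 10 11 8 3 1 0 7 5 9 12]
After op 6 (out_shuffle): [2 1 6 0 4 7 10 5 11 9 8 12 3]
Card 7 is at position 5.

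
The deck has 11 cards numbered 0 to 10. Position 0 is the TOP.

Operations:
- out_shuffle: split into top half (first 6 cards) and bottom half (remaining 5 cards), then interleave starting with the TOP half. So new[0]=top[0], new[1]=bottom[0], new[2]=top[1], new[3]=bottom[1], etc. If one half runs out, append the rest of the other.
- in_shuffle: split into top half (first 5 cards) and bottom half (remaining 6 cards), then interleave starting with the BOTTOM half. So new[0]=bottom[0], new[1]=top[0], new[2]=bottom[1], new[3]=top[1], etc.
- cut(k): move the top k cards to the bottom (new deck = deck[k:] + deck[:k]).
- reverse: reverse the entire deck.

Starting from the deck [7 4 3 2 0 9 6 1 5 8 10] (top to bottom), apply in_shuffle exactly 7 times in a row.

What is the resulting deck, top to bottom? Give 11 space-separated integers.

Answer: 1 0 4 8 6 2 7 5 9 3 10

Derivation:
After op 1 (in_shuffle): [9 7 6 4 1 3 5 2 8 0 10]
After op 2 (in_shuffle): [3 9 5 7 2 6 8 4 0 1 10]
After op 3 (in_shuffle): [6 3 8 9 4 5 0 7 1 2 10]
After op 4 (in_shuffle): [5 6 0 3 7 8 1 9 2 4 10]
After op 5 (in_shuffle): [8 5 1 6 9 0 2 3 4 7 10]
After op 6 (in_shuffle): [0 8 2 5 3 1 4 6 7 9 10]
After op 7 (in_shuffle): [1 0 4 8 6 2 7 5 9 3 10]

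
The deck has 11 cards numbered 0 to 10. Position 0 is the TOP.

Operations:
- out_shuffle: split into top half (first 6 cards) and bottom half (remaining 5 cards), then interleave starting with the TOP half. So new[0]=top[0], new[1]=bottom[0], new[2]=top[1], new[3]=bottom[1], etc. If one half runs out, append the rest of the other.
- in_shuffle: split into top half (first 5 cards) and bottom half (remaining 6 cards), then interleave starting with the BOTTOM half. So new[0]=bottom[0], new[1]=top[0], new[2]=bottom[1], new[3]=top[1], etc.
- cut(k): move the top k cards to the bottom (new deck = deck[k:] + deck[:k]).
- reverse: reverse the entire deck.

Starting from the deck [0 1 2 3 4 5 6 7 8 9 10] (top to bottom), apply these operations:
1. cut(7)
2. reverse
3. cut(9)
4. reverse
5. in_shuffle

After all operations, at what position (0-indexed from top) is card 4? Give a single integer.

Answer: 2

Derivation:
After op 1 (cut(7)): [7 8 9 10 0 1 2 3 4 5 6]
After op 2 (reverse): [6 5 4 3 2 1 0 10 9 8 7]
After op 3 (cut(9)): [8 7 6 5 4 3 2 1 0 10 9]
After op 4 (reverse): [9 10 0 1 2 3 4 5 6 7 8]
After op 5 (in_shuffle): [3 9 4 10 5 0 6 1 7 2 8]
Card 4 is at position 2.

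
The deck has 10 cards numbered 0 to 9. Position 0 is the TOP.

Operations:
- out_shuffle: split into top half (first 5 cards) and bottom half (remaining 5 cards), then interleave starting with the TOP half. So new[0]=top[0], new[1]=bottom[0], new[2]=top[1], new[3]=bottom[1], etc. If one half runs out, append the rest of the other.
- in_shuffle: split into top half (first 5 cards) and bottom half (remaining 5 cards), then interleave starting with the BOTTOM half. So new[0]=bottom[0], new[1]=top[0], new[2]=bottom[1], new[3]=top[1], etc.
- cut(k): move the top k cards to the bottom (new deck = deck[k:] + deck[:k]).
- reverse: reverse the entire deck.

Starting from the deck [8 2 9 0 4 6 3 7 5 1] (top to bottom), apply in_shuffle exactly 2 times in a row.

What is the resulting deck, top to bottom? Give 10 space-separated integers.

After op 1 (in_shuffle): [6 8 3 2 7 9 5 0 1 4]
After op 2 (in_shuffle): [9 6 5 8 0 3 1 2 4 7]

Answer: 9 6 5 8 0 3 1 2 4 7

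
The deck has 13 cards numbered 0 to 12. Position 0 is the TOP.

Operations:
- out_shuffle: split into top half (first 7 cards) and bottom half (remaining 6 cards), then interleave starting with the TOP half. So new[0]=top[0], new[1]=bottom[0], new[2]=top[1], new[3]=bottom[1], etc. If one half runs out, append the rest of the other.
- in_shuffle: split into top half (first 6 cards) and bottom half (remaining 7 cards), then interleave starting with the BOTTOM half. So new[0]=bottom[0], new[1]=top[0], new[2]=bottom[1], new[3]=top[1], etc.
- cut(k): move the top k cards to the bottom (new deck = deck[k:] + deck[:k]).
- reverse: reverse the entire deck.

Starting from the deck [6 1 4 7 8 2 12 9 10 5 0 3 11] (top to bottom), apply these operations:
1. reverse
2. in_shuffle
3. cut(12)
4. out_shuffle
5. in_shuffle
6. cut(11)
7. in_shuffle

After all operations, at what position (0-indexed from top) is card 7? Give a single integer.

After op 1 (reverse): [11 3 0 5 10 9 12 2 8 7 4 1 6]
After op 2 (in_shuffle): [12 11 2 3 8 0 7 5 4 10 1 9 6]
After op 3 (cut(12)): [6 12 11 2 3 8 0 7 5 4 10 1 9]
After op 4 (out_shuffle): [6 7 12 5 11 4 2 10 3 1 8 9 0]
After op 5 (in_shuffle): [2 6 10 7 3 12 1 5 8 11 9 4 0]
After op 6 (cut(11)): [4 0 2 6 10 7 3 12 1 5 8 11 9]
After op 7 (in_shuffle): [3 4 12 0 1 2 5 6 8 10 11 7 9]
Card 7 is at position 11.

Answer: 11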